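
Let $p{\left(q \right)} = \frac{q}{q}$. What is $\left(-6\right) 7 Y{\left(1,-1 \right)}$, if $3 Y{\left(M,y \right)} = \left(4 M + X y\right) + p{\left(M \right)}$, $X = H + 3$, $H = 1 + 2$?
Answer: $14$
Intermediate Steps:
$H = 3$
$X = 6$ ($X = 3 + 3 = 6$)
$p{\left(q \right)} = 1$
$Y{\left(M,y \right)} = \frac{1}{3} + 2 y + \frac{4 M}{3}$ ($Y{\left(M,y \right)} = \frac{\left(4 M + 6 y\right) + 1}{3} = \frac{1 + 4 M + 6 y}{3} = \frac{1}{3} + 2 y + \frac{4 M}{3}$)
$\left(-6\right) 7 Y{\left(1,-1 \right)} = \left(-6\right) 7 \left(\frac{1}{3} + 2 \left(-1\right) + \frac{4}{3} \cdot 1\right) = - 42 \left(\frac{1}{3} - 2 + \frac{4}{3}\right) = \left(-42\right) \left(- \frac{1}{3}\right) = 14$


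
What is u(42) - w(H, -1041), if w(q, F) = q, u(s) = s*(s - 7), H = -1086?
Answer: 2556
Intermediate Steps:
u(s) = s*(-7 + s)
u(42) - w(H, -1041) = 42*(-7 + 42) - 1*(-1086) = 42*35 + 1086 = 1470 + 1086 = 2556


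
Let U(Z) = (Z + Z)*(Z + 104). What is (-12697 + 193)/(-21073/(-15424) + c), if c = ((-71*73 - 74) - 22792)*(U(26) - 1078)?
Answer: 192861696/2458191002159 ≈ 7.8457e-5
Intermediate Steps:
U(Z) = 2*Z*(104 + Z) (U(Z) = (2*Z)*(104 + Z) = 2*Z*(104 + Z))
c = -159374418 (c = ((-71*73 - 74) - 22792)*(2*26*(104 + 26) - 1078) = ((-5183 - 74) - 22792)*(2*26*130 - 1078) = (-5257 - 22792)*(6760 - 1078) = -28049*5682 = -159374418)
(-12697 + 193)/(-21073/(-15424) + c) = (-12697 + 193)/(-21073/(-15424) - 159374418) = -12504/(-21073*(-1/15424) - 159374418) = -12504/(21073/15424 - 159374418) = -12504/(-2458191002159/15424) = -12504*(-15424/2458191002159) = 192861696/2458191002159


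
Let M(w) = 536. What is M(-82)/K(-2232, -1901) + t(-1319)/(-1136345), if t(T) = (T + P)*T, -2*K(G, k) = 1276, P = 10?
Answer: -122188087/51784865 ≈ -2.3595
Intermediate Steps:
K(G, k) = -638 (K(G, k) = -½*1276 = -638)
t(T) = T*(10 + T) (t(T) = (T + 10)*T = (10 + T)*T = T*(10 + T))
M(-82)/K(-2232, -1901) + t(-1319)/(-1136345) = 536/(-638) - 1319*(10 - 1319)/(-1136345) = 536*(-1/638) - 1319*(-1309)*(-1/1136345) = -268/319 + 1726571*(-1/1136345) = -268/319 - 246653/162335 = -122188087/51784865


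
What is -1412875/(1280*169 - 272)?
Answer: -1412875/216048 ≈ -6.5396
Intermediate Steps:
-1412875/(1280*169 - 272) = -1412875/(216320 - 272) = -1412875/216048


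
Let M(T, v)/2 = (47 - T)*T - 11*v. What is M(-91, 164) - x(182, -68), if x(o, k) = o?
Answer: -28906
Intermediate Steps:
M(T, v) = -22*v + 2*T*(47 - T) (M(T, v) = 2*((47 - T)*T - 11*v) = 2*(T*(47 - T) - 11*v) = 2*(-11*v + T*(47 - T)) = -22*v + 2*T*(47 - T))
M(-91, 164) - x(182, -68) = (-22*164 - 2*(-91)² + 94*(-91)) - 1*182 = (-3608 - 2*8281 - 8554) - 182 = (-3608 - 16562 - 8554) - 182 = -28724 - 182 = -28906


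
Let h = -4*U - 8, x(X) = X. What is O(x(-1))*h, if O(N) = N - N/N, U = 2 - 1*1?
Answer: 24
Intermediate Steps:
U = 1 (U = 2 - 1 = 1)
O(N) = -1 + N (O(N) = N - 1*1 = N - 1 = -1 + N)
h = -12 (h = -4*1 - 8 = -4 - 8 = -12)
O(x(-1))*h = (-1 - 1)*(-12) = -2*(-12) = 24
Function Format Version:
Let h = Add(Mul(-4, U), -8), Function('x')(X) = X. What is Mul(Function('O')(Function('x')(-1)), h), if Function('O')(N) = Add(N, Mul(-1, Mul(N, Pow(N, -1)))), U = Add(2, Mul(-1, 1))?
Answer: 24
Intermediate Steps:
U = 1 (U = Add(2, -1) = 1)
Function('O')(N) = Add(-1, N) (Function('O')(N) = Add(N, Mul(-1, 1)) = Add(N, -1) = Add(-1, N))
h = -12 (h = Add(Mul(-4, 1), -8) = Add(-4, -8) = -12)
Mul(Function('O')(Function('x')(-1)), h) = Mul(Add(-1, -1), -12) = Mul(-2, -12) = 24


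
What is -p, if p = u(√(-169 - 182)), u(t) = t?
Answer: -3*I*√39 ≈ -18.735*I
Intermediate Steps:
p = 3*I*√39 (p = √(-169 - 182) = √(-351) = 3*I*√39 ≈ 18.735*I)
-p = -3*I*√39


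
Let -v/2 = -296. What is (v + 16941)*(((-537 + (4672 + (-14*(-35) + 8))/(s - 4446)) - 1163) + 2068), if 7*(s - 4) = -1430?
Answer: 2225691619/346 ≈ 6.4326e+6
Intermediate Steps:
s = -1402/7 (s = 4 + (⅐)*(-1430) = 4 - 1430/7 = -1402/7 ≈ -200.29)
v = 592 (v = -2*(-296) = 592)
(v + 16941)*(((-537 + (4672 + (-14*(-35) + 8))/(s - 4446)) - 1163) + 2068) = (592 + 16941)*(((-537 + (4672 + (-14*(-35) + 8))/(-1402/7 - 4446)) - 1163) + 2068) = 17533*(((-537 + (4672 + (490 + 8))/(-32524/7)) - 1163) + 2068) = 17533*(((-537 + (4672 + 498)*(-7/32524)) - 1163) + 2068) = 17533*(((-537 + 5170*(-7/32524)) - 1163) + 2068) = 17533*(((-537 - 385/346) - 1163) + 2068) = 17533*((-186187/346 - 1163) + 2068) = 17533*(-588585/346 + 2068) = 17533*(126943/346) = 2225691619/346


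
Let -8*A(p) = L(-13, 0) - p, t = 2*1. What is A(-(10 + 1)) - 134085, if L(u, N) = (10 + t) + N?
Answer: -1072703/8 ≈ -1.3409e+5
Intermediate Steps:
t = 2
L(u, N) = 12 + N (L(u, N) = (10 + 2) + N = 12 + N)
A(p) = -3/2 + p/8 (A(p) = -((12 + 0) - p)/8 = -(12 - p)/8 = -3/2 + p/8)
A(-(10 + 1)) - 134085 = (-3/2 + (-(10 + 1))/8) - 134085 = (-3/2 + (-1*11)/8) - 134085 = (-3/2 + (⅛)*(-11)) - 134085 = (-3/2 - 11/8) - 134085 = -23/8 - 134085 = -1072703/8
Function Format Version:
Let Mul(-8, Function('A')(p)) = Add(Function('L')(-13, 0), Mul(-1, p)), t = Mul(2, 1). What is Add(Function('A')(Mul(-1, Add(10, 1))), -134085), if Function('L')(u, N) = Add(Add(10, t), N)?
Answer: Rational(-1072703, 8) ≈ -1.3409e+5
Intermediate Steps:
t = 2
Function('L')(u, N) = Add(12, N) (Function('L')(u, N) = Add(Add(10, 2), N) = Add(12, N))
Function('A')(p) = Add(Rational(-3, 2), Mul(Rational(1, 8), p)) (Function('A')(p) = Mul(Rational(-1, 8), Add(Add(12, 0), Mul(-1, p))) = Mul(Rational(-1, 8), Add(12, Mul(-1, p))) = Add(Rational(-3, 2), Mul(Rational(1, 8), p)))
Add(Function('A')(Mul(-1, Add(10, 1))), -134085) = Add(Add(Rational(-3, 2), Mul(Rational(1, 8), Mul(-1, Add(10, 1)))), -134085) = Add(Add(Rational(-3, 2), Mul(Rational(1, 8), Mul(-1, 11))), -134085) = Add(Add(Rational(-3, 2), Mul(Rational(1, 8), -11)), -134085) = Add(Add(Rational(-3, 2), Rational(-11, 8)), -134085) = Add(Rational(-23, 8), -134085) = Rational(-1072703, 8)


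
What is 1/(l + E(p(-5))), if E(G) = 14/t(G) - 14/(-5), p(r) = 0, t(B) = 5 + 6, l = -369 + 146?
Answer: -55/12041 ≈ -0.0045677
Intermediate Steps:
l = -223
t(B) = 11
E(G) = 224/55 (E(G) = 14/11 - 14/(-5) = 14*(1/11) - 14*(-1/5) = 14/11 + 14/5 = 224/55)
1/(l + E(p(-5))) = 1/(-223 + 224/55) = 1/(-12041/55) = -55/12041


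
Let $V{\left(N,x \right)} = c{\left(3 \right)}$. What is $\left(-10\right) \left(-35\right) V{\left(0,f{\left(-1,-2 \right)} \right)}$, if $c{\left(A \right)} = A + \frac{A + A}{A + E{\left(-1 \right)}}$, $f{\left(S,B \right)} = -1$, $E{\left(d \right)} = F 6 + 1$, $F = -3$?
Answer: $900$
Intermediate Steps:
$E{\left(d \right)} = -17$ ($E{\left(d \right)} = \left(-3\right) 6 + 1 = -18 + 1 = -17$)
$c{\left(A \right)} = A + \frac{2 A}{-17 + A}$ ($c{\left(A \right)} = A + \frac{A + A}{A - 17} = A + \frac{2 A}{-17 + A}$)
$V{\left(N,x \right)} = \frac{18}{7}$ ($V{\left(N,x \right)} = \frac{3 \left(-15 + 3\right)}{-17 + 3} = 3 \frac{1}{-14} \left(-12\right) = 3 \left(- \frac{1}{14}\right) \left(-12\right) = \frac{18}{7}$)
$\left(-10\right) \left(-35\right) V{\left(0,f{\left(-1,-2 \right)} \right)} = \left(-10\right) \left(-35\right) \frac{18}{7} = 350 \cdot \frac{18}{7} = 900$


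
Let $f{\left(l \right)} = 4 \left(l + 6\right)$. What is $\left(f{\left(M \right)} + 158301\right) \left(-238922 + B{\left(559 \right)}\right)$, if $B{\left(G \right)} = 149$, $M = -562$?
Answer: $-37266973521$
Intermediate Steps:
$f{\left(l \right)} = 24 + 4 l$ ($f{\left(l \right)} = 4 \left(6 + l\right) = 24 + 4 l$)
$\left(f{\left(M \right)} + 158301\right) \left(-238922 + B{\left(559 \right)}\right) = \left(\left(24 + 4 \left(-562\right)\right) + 158301\right) \left(-238922 + 149\right) = \left(\left(24 - 2248\right) + 158301\right) \left(-238773\right) = \left(-2224 + 158301\right) \left(-238773\right) = 156077 \left(-238773\right) = -37266973521$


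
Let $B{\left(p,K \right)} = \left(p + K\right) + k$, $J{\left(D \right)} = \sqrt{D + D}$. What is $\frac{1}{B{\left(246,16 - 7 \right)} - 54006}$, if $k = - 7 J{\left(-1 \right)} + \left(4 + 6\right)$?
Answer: $\frac{i}{- 53741 i + 7 \sqrt{2}} \approx -1.8608 \cdot 10^{-5} + 3.4277 \cdot 10^{-9} i$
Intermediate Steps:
$J{\left(D \right)} = \sqrt{2} \sqrt{D}$ ($J{\left(D \right)} = \sqrt{2 D} = \sqrt{2} \sqrt{D}$)
$k = 10 - 7 i \sqrt{2}$ ($k = - 7 \sqrt{2} \sqrt{-1} + \left(4 + 6\right) = - 7 \sqrt{2} i + 10 = - 7 i \sqrt{2} + 10 = 10 - 7 i \sqrt{2} \approx 10.0 - 9.8995 i$)
$B{\left(p,K \right)} = 10 + K + p - 7 i \sqrt{2}$ ($B{\left(p,K \right)} = \left(p + K\right) + \left(10 - 7 i \sqrt{2}\right) = \left(K + p\right) + \left(10 - 7 i \sqrt{2}\right) = 10 + K + p - 7 i \sqrt{2}$)
$\frac{1}{B{\left(246,16 - 7 \right)} - 54006} = \frac{1}{\left(10 + \left(16 - 7\right) + 246 - 7 i \sqrt{2}\right) - 54006} = \frac{1}{\left(10 + 9 + 246 - 7 i \sqrt{2}\right) - 54006} = \frac{1}{\left(265 - 7 i \sqrt{2}\right) - 54006} = \frac{1}{-53741 - 7 i \sqrt{2}}$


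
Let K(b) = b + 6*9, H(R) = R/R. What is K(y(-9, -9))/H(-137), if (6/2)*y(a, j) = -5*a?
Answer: 69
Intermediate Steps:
H(R) = 1
y(a, j) = -5*a/3 (y(a, j) = (-5*a)/3 = -5*a/3)
K(b) = 54 + b (K(b) = b + 54 = 54 + b)
K(y(-9, -9))/H(-137) = (54 - 5/3*(-9))/1 = (54 + 15)*1 = 69*1 = 69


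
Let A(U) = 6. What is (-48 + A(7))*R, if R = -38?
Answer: 1596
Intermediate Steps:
(-48 + A(7))*R = (-48 + 6)*(-38) = -42*(-38) = 1596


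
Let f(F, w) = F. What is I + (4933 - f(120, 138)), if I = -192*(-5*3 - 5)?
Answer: 8653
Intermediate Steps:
I = 3840 (I = -192*(-15 - 5) = -192*(-20) = 3840)
I + (4933 - f(120, 138)) = 3840 + (4933 - 1*120) = 3840 + (4933 - 120) = 3840 + 4813 = 8653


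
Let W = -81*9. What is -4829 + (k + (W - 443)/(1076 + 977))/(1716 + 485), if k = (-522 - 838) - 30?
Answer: -21823430179/4518653 ≈ -4829.6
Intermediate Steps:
W = -729
k = -1390 (k = -1360 - 30 = -1390)
-4829 + (k + (W - 443)/(1076 + 977))/(1716 + 485) = -4829 + (-1390 + (-729 - 443)/(1076 + 977))/(1716 + 485) = -4829 + (-1390 - 1172/2053)/2201 = -4829 + (-1390 - 1172*1/2053)*(1/2201) = -4829 + (-1390 - 1172/2053)*(1/2201) = -4829 - 2854842/2053*1/2201 = -4829 - 2854842/4518653 = -21823430179/4518653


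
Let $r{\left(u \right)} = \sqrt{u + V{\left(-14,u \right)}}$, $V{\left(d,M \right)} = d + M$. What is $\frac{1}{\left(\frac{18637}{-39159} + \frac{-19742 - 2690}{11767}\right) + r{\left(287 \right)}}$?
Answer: $\frac{505810040780663451}{117695255748855061751} + \frac{849287405369224836 \sqrt{35}}{117695255748855061751} \approx 0.046988$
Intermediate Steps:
$V{\left(d,M \right)} = M + d$
$r{\left(u \right)} = \sqrt{-14 + 2 u}$ ($r{\left(u \right)} = \sqrt{u + \left(u - 14\right)} = \sqrt{u + \left(-14 + u\right)} = \sqrt{-14 + 2 u}$)
$\frac{1}{\left(\frac{18637}{-39159} + \frac{-19742 - 2690}{11767}\right) + r{\left(287 \right)}} = \frac{1}{\left(\frac{18637}{-39159} + \frac{-19742 - 2690}{11767}\right) + \sqrt{-14 + 2 \cdot 287}} = \frac{1}{\left(18637 \left(- \frac{1}{39159}\right) - \frac{22432}{11767}\right) + \sqrt{-14 + 574}} = \frac{1}{\left(- \frac{18637}{39159} - \frac{22432}{11767}\right) + \sqrt{560}} = \frac{1}{- \frac{1097716267}{460783953} + 4 \sqrt{35}}$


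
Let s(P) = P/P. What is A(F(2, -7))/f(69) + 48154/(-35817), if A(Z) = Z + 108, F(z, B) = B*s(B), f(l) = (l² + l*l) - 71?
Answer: -451485937/338506467 ≈ -1.3338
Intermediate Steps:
f(l) = -71 + 2*l² (f(l) = (l² + l²) - 71 = 2*l² - 71 = -71 + 2*l²)
s(P) = 1
F(z, B) = B (F(z, B) = B*1 = B)
A(Z) = 108 + Z
A(F(2, -7))/f(69) + 48154/(-35817) = (108 - 7)/(-71 + 2*69²) + 48154/(-35817) = 101/(-71 + 2*4761) + 48154*(-1/35817) = 101/(-71 + 9522) - 48154/35817 = 101/9451 - 48154/35817 = -451485937/338506467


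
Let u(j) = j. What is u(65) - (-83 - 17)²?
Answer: -9935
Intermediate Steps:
u(65) - (-83 - 17)² = 65 - (-83 - 17)² = 65 - 1*(-100)² = 65 - 1*10000 = 65 - 10000 = -9935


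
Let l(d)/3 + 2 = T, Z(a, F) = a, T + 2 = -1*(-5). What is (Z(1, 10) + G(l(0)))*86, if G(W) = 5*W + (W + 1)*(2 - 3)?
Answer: 1032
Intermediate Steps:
T = 3 (T = -2 - 1*(-5) = -2 + 5 = 3)
l(d) = 3 (l(d) = -6 + 3*3 = -6 + 9 = 3)
G(W) = -1 + 4*W (G(W) = 5*W + (1 + W)*(-1) = 5*W + (-1 - W) = -1 + 4*W)
(Z(1, 10) + G(l(0)))*86 = (1 + (-1 + 4*3))*86 = (1 + (-1 + 12))*86 = (1 + 11)*86 = 12*86 = 1032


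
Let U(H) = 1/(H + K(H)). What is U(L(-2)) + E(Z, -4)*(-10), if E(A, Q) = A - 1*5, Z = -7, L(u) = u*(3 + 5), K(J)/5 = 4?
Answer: 481/4 ≈ 120.25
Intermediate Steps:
K(J) = 20 (K(J) = 5*4 = 20)
L(u) = 8*u (L(u) = u*8 = 8*u)
U(H) = 1/(20 + H) (U(H) = 1/(H + 20) = 1/(20 + H))
E(A, Q) = -5 + A (E(A, Q) = A - 5 = -5 + A)
U(L(-2)) + E(Z, -4)*(-10) = 1/(20 + 8*(-2)) + (-5 - 7)*(-10) = 1/(20 - 16) - 12*(-10) = 1/4 + 120 = ¼ + 120 = 481/4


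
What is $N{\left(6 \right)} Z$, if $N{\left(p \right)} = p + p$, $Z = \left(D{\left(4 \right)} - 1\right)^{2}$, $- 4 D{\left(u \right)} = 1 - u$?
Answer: $\frac{3}{4} \approx 0.75$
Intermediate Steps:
$D{\left(u \right)} = - \frac{1}{4} + \frac{u}{4}$ ($D{\left(u \right)} = - \frac{1 - u}{4} = - \frac{1}{4} + \frac{u}{4}$)
$Z = \frac{1}{16}$ ($Z = \left(\left(- \frac{1}{4} + \frac{1}{4} \cdot 4\right) - 1\right)^{2} = \left(\left(- \frac{1}{4} + 1\right) - 1\right)^{2} = \left(\frac{3}{4} - 1\right)^{2} = \left(- \frac{1}{4}\right)^{2} = \frac{1}{16} \approx 0.0625$)
$N{\left(p \right)} = 2 p$
$N{\left(6 \right)} Z = 2 \cdot 6 \cdot \frac{1}{16} = 12 \cdot \frac{1}{16} = \frac{3}{4}$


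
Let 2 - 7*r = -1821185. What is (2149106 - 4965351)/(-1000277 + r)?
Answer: 19713715/5180752 ≈ 3.8052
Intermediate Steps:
r = 1821187/7 (r = 2/7 - 1/7*(-1821185) = 2/7 + 1821185/7 = 1821187/7 ≈ 2.6017e+5)
(2149106 - 4965351)/(-1000277 + r) = (2149106 - 4965351)/(-1000277 + 1821187/7) = -2816245/(-5180752/7) = -2816245*(-7/5180752) = 19713715/5180752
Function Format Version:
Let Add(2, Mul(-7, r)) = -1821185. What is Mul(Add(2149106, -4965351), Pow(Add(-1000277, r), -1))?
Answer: Rational(19713715, 5180752) ≈ 3.8052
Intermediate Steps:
r = Rational(1821187, 7) (r = Add(Rational(2, 7), Mul(Rational(-1, 7), -1821185)) = Add(Rational(2, 7), Rational(1821185, 7)) = Rational(1821187, 7) ≈ 2.6017e+5)
Mul(Add(2149106, -4965351), Pow(Add(-1000277, r), -1)) = Mul(Add(2149106, -4965351), Pow(Add(-1000277, Rational(1821187, 7)), -1)) = Mul(-2816245, Pow(Rational(-5180752, 7), -1)) = Mul(-2816245, Rational(-7, 5180752)) = Rational(19713715, 5180752)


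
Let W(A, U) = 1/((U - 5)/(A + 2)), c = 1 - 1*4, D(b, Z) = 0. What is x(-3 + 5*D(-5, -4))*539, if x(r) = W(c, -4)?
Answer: 539/9 ≈ 59.889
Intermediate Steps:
c = -3 (c = 1 - 4 = -3)
W(A, U) = (2 + A)/(-5 + U) (W(A, U) = 1/((-5 + U)/(2 + A)) = (2 + A)/(-5 + U))
x(r) = ⅑ (x(r) = (2 - 3)/(-5 - 4) = -1/(-9) = -⅑*(-1) = ⅑)
x(-3 + 5*D(-5, -4))*539 = (⅑)*539 = 539/9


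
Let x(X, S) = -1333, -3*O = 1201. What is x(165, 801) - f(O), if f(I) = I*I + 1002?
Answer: -1463416/9 ≈ -1.6260e+5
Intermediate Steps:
O = -1201/3 (O = -⅓*1201 = -1201/3 ≈ -400.33)
f(I) = 1002 + I² (f(I) = I² + 1002 = 1002 + I²)
x(165, 801) - f(O) = -1333 - (1002 + (-1201/3)²) = -1333 - (1002 + 1442401/9) = -1333 - 1*1451419/9 = -1333 - 1451419/9 = -1463416/9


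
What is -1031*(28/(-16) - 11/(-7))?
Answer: 5155/28 ≈ 184.11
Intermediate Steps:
-1031*(28/(-16) - 11/(-7)) = -1031*(28*(-1/16) - 11*(-⅐)) = -1031*(-7/4 + 11/7) = -1031*(-5/28) = 5155/28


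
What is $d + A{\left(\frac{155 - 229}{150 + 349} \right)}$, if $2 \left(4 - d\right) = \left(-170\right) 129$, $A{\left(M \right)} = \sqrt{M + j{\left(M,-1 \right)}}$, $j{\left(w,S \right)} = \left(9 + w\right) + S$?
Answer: $10969 + \frac{62 \sqrt{499}}{499} \approx 10972.0$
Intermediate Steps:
$j{\left(w,S \right)} = 9 + S + w$
$A{\left(M \right)} = \sqrt{8 + 2 M}$ ($A{\left(M \right)} = \sqrt{M + \left(9 - 1 + M\right)} = \sqrt{M + \left(8 + M\right)} = \sqrt{8 + 2 M}$)
$d = 10969$ ($d = 4 - \frac{\left(-170\right) 129}{2} = 4 - -10965 = 4 + 10965 = 10969$)
$d + A{\left(\frac{155 - 229}{150 + 349} \right)} = 10969 + \sqrt{8 + 2 \frac{155 - 229}{150 + 349}} = 10969 + \sqrt{8 + 2 \left(- \frac{74}{499}\right)} = 10969 + \sqrt{8 - \frac{148}{499}} = 10969 + \sqrt{\frac{3844}{499}} = 10969 + \frac{62 \sqrt{499}}{499}$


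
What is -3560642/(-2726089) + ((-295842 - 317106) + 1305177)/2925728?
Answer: 12304547859757/7975794917792 ≈ 1.5427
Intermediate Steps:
-3560642/(-2726089) + ((-295842 - 317106) + 1305177)/2925728 = -3560642*(-1/2726089) + (-612948 + 1305177)*(1/2925728) = 3560642/2726089 + 692229*(1/2925728) = 3560642/2726089 + 692229/2925728 = 12304547859757/7975794917792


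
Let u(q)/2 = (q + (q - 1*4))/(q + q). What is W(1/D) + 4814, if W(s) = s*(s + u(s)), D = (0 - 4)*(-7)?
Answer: 3771097/784 ≈ 4810.1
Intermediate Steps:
u(q) = (-4 + 2*q)/q (u(q) = 2*((q + (q - 1*4))/(q + q)) = 2*((q + (q - 4))/((2*q))) = 2*((q + (-4 + q))*(1/(2*q))) = 2*((-4 + 2*q)*(1/(2*q))) = 2*((-4 + 2*q)/(2*q)) = (-4 + 2*q)/q)
D = 28 (D = -4*(-7) = 28)
W(s) = s*(2 + s - 4/s) (W(s) = s*(s + (2 - 4/s)) = s*(2 + s - 4/s))
W(1/D) + 4814 = (-4 + (1/28)² + 2/28) + 4814 = (-4 + (1/28)² + 2*(1/28)) + 4814 = (-4 + 1/784 + 1/14) + 4814 = -3079/784 + 4814 = 3771097/784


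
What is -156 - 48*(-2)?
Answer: -60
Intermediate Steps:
-156 - 48*(-2) = -156 - 12*(-8) = -156 + 96 = -60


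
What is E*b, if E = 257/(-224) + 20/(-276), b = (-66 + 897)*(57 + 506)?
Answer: -2940144203/5152 ≈ -5.7068e+5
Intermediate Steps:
b = 467853 (b = 831*563 = 467853)
E = -18853/15456 (E = 257*(-1/224) + 20*(-1/276) = -257/224 - 5/69 = -18853/15456 ≈ -1.2198)
E*b = -18853/15456*467853 = -2940144203/5152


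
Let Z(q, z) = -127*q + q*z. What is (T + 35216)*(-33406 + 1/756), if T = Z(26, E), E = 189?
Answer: -8611932835/7 ≈ -1.2303e+9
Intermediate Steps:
T = 1612 (T = 26*(-127 + 189) = 26*62 = 1612)
(T + 35216)*(-33406 + 1/756) = (1612 + 35216)*(-33406 + 1/756) = 36828*(-33406 + 1/756) = 36828*(-25254935/756) = -8611932835/7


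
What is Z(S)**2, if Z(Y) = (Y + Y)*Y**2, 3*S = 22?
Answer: 453519616/729 ≈ 6.2211e+5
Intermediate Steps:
S = 22/3 (S = (1/3)*22 = 22/3 ≈ 7.3333)
Z(Y) = 2*Y**3 (Z(Y) = (2*Y)*Y**2 = 2*Y**3)
Z(S)**2 = (2*(22/3)**3)**2 = (2*(10648/27))**2 = (21296/27)**2 = 453519616/729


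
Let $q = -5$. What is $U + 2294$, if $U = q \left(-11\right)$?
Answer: $2349$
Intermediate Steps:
$U = 55$ ($U = \left(-5\right) \left(-11\right) = 55$)
$U + 2294 = 55 + 2294 = 2349$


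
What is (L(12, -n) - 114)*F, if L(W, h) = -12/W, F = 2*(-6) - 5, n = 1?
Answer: 1955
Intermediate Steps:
F = -17 (F = -12 - 5 = -17)
(L(12, -n) - 114)*F = (-12/12 - 114)*(-17) = (-12*1/12 - 114)*(-17) = (-1 - 114)*(-17) = -115*(-17) = 1955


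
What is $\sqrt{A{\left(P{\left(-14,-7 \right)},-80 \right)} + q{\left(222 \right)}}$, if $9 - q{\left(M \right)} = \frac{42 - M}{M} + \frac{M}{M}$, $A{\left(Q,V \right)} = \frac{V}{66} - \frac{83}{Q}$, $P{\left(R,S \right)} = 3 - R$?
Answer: $\frac{\sqrt{1170341931}}{20757} \approx 1.6481$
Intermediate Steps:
$A{\left(Q,V \right)} = - \frac{83}{Q} + \frac{V}{66}$ ($A{\left(Q,V \right)} = V \frac{1}{66} - \frac{83}{Q} = \frac{V}{66} - \frac{83}{Q} = - \frac{83}{Q} + \frac{V}{66}$)
$q{\left(M \right)} = 8 - \frac{42 - M}{M}$ ($q{\left(M \right)} = 9 - \left(\frac{42 - M}{M} + \frac{M}{M}\right) = 9 - \left(\frac{42 - M}{M} + 1\right) = 9 - \left(1 + \frac{42 - M}{M}\right) = 8 - \frac{42 - M}{M}$)
$\sqrt{A{\left(P{\left(-14,-7 \right)},-80 \right)} + q{\left(222 \right)}} = \sqrt{\left(- \frac{83}{3 - -14} + \frac{1}{66} \left(-80\right)\right) + \left(9 - \frac{42}{222}\right)} = \sqrt{\left(- \frac{83}{3 + 14} - \frac{40}{33}\right) + \left(9 - \frac{7}{37}\right)} = \sqrt{\left(- \frac{83}{17} - \frac{40}{33}\right) + \left(9 - \frac{7}{37}\right)} = \sqrt{\left(\left(-83\right) \frac{1}{17} - \frac{40}{33}\right) + \frac{326}{37}} = \sqrt{\left(- \frac{83}{17} - \frac{40}{33}\right) + \frac{326}{37}} = \sqrt{- \frac{3419}{561} + \frac{326}{37}} = \sqrt{\frac{56383}{20757}} = \frac{\sqrt{1170341931}}{20757}$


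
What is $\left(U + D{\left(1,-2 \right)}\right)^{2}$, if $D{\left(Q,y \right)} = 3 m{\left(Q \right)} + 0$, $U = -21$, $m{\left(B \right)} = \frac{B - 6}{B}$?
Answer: $1296$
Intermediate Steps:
$m{\left(B \right)} = \frac{-6 + B}{B}$ ($m{\left(B \right)} = \frac{B - 6}{B} = \frac{-6 + B}{B}$)
$D{\left(Q,y \right)} = \frac{3 \left(-6 + Q\right)}{Q}$ ($D{\left(Q,y \right)} = 3 \frac{-6 + Q}{Q} + 0 = \frac{3 \left(-6 + Q\right)}{Q} + 0 = \frac{3 \left(-6 + Q\right)}{Q}$)
$\left(U + D{\left(1,-2 \right)}\right)^{2} = \left(-21 + \left(3 - \frac{18}{1}\right)\right)^{2} = \left(-21 + \left(3 - 18\right)\right)^{2} = \left(-21 - 15\right)^{2} = \left(-36\right)^{2} = 1296$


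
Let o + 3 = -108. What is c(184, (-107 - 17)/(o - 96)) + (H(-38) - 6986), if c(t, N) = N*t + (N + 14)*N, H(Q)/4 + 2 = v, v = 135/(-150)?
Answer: -1473712612/214245 ≈ -6878.6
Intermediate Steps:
o = -111 (o = -3 - 108 = -111)
v = -9/10 (v = 135*(-1/150) = -9/10 ≈ -0.90000)
H(Q) = -58/5 (H(Q) = -8 + 4*(-9/10) = -8 - 18/5 = -58/5)
c(t, N) = N*t + N*(14 + N) (c(t, N) = N*t + (14 + N)*N = N*t + N*(14 + N))
c(184, (-107 - 17)/(o - 96)) + (H(-38) - 6986) = ((-107 - 17)/(-111 - 96))*(14 + (-107 - 17)/(-111 - 96) + 184) + (-58/5 - 6986) = (-124/(-207))*(14 - 124/(-207) + 184) - 34988/5 = (-124*(-1/207))*(14 - 124*(-1/207) + 184) - 34988/5 = 124*(14 + 124/207 + 184)/207 - 34988/5 = (124/207)*(41110/207) - 34988/5 = 5097640/42849 - 34988/5 = -1473712612/214245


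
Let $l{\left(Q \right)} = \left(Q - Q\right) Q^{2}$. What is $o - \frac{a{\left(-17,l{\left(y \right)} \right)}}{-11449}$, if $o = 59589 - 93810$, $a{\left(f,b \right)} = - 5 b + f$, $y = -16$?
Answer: $- \frac{391796246}{11449} \approx -34221.0$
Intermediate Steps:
$l{\left(Q \right)} = 0$ ($l{\left(Q \right)} = 0 Q^{2} = 0$)
$a{\left(f,b \right)} = f - 5 b$
$o = -34221$ ($o = 59589 - 93810 = -34221$)
$o - \frac{a{\left(-17,l{\left(y \right)} \right)}}{-11449} = -34221 - \frac{-17 - 0}{-11449} = -34221 - \left(-17 + 0\right) \left(- \frac{1}{11449}\right) = -34221 - \left(-17\right) \left(- \frac{1}{11449}\right) = -34221 - \frac{17}{11449} = - \frac{391796246}{11449}$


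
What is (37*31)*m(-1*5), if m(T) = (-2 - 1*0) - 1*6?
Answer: -9176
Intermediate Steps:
m(T) = -8 (m(T) = (-2 + 0) - 6 = -2 - 6 = -8)
(37*31)*m(-1*5) = (37*31)*(-8) = 1147*(-8) = -9176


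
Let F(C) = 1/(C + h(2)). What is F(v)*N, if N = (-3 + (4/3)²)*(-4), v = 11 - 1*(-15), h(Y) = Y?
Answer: 11/63 ≈ 0.17460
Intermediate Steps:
v = 26 (v = 11 + 15 = 26)
F(C) = 1/(2 + C) (F(C) = 1/(C + 2) = 1/(2 + C))
N = 44/9 (N = (-3 + (4*(⅓))²)*(-4) = (-3 + (4/3)²)*(-4) = (-3 + 16/9)*(-4) = -11/9*(-4) = 44/9 ≈ 4.8889)
F(v)*N = (44/9)/(2 + 26) = (44/9)/28 = (1/28)*(44/9) = 11/63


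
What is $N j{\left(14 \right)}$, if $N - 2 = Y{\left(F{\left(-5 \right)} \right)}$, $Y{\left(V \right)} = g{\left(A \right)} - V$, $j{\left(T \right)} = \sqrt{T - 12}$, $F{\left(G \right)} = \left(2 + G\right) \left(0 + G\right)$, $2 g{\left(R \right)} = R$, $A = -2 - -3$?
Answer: $- \frac{25 \sqrt{2}}{2} \approx -17.678$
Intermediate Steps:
$A = 1$ ($A = -2 + 3 = 1$)
$g{\left(R \right)} = \frac{R}{2}$
$F{\left(G \right)} = G \left(2 + G\right)$ ($F{\left(G \right)} = \left(2 + G\right) G = G \left(2 + G\right)$)
$j{\left(T \right)} = \sqrt{-12 + T}$
$Y{\left(V \right)} = \frac{1}{2} - V$ ($Y{\left(V \right)} = \frac{1}{2} \cdot 1 - V = \frac{1}{2} - V$)
$N = - \frac{25}{2}$ ($N = 2 + \left(\frac{1}{2} - - 5 \left(2 - 5\right)\right) = 2 + \left(\frac{1}{2} - \left(-5\right) \left(-3\right)\right) = 2 + \left(\frac{1}{2} - 15\right) = 2 - \frac{29}{2} = - \frac{25}{2} \approx -12.5$)
$N j{\left(14 \right)} = - \frac{25 \sqrt{-12 + 14}}{2} = - \frac{25 \sqrt{2}}{2}$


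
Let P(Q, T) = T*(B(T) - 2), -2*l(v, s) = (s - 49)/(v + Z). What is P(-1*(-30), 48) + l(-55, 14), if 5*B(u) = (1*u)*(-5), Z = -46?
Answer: -484835/202 ≈ -2400.2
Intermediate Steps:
B(u) = -u (B(u) = ((1*u)*(-5))/5 = (u*(-5))/5 = (-5*u)/5 = -u)
l(v, s) = -(-49 + s)/(2*(-46 + v)) (l(v, s) = -(s - 49)/(2*(v - 46)) = -(-49 + s)/(2*(-46 + v)))
P(Q, T) = T*(-2 - T) (P(Q, T) = T*(-T - 2) = T*(-2 - T))
P(-1*(-30), 48) + l(-55, 14) = -1*48*(2 + 48) + (49 - 1*14)/(2*(-46 - 55)) = -1*48*50 + (½)*(49 - 14)/(-101) = -2400 + (½)*(-1/101)*35 = -2400 - 35/202 = -484835/202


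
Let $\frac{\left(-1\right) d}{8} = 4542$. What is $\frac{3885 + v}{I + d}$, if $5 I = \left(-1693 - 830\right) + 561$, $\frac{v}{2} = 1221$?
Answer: $- \frac{10545}{61214} \approx -0.17226$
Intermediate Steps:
$v = 2442$ ($v = 2 \cdot 1221 = 2442$)
$d = -36336$ ($d = \left(-8\right) 4542 = -36336$)
$I = - \frac{1962}{5}$ ($I = \frac{\left(-1693 - 830\right) + 561}{5} = \frac{-2523 + 561}{5} = \frac{1}{5} \left(-1962\right) = - \frac{1962}{5} \approx -392.4$)
$\frac{3885 + v}{I + d} = \frac{3885 + 2442}{- \frac{1962}{5} - 36336} = \frac{6327}{- \frac{183642}{5}} = 6327 \left(- \frac{5}{183642}\right) = - \frac{10545}{61214}$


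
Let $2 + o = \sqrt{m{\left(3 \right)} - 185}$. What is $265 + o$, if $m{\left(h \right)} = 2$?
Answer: $263 + i \sqrt{183} \approx 263.0 + 13.528 i$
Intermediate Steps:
$o = -2 + i \sqrt{183}$ ($o = -2 + \sqrt{2 - 185} = -2 + \sqrt{-183} = -2 + i \sqrt{183} \approx -2.0 + 13.528 i$)
$265 + o = 265 - \left(2 - i \sqrt{183}\right) = 263 + i \sqrt{183}$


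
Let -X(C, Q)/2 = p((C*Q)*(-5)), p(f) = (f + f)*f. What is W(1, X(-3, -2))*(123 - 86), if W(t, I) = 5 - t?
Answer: 148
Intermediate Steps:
p(f) = 2*f**2 (p(f) = (2*f)*f = 2*f**2)
X(C, Q) = -100*C**2*Q**2 (X(C, Q) = -4*((C*Q)*(-5))**2 = -4*(-5*C*Q)**2 = -4*25*C**2*Q**2 = -100*C**2*Q**2)
W(1, X(-3, -2))*(123 - 86) = (5 - 1*1)*(123 - 86) = (5 - 1)*37 = 4*37 = 148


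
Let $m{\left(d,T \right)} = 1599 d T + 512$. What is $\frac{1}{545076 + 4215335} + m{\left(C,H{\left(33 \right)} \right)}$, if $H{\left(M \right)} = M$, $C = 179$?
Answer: $\frac{44965914025856}{4760411} \approx 9.4458 \cdot 10^{6}$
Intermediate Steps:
$m{\left(d,T \right)} = 512 + 1599 T d$ ($m{\left(d,T \right)} = 1599 T d + 512 = 512 + 1599 T d$)
$\frac{1}{545076 + 4215335} + m{\left(C,H{\left(33 \right)} \right)} = \frac{1}{545076 + 4215335} + \left(512 + 1599 \cdot 33 \cdot 179\right) = \frac{1}{4760411} + \left(512 + 9445293\right) = \frac{1}{4760411} + 9445805 = \frac{44965914025856}{4760411}$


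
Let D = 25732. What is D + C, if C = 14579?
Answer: 40311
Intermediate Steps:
D + C = 25732 + 14579 = 40311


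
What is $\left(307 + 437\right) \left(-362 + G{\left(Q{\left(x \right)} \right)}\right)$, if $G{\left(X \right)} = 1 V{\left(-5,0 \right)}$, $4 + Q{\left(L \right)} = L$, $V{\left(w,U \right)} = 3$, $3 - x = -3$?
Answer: $-267096$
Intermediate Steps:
$x = 6$ ($x = 3 - -3 = 3 + 3 = 6$)
$Q{\left(L \right)} = -4 + L$
$G{\left(X \right)} = 3$ ($G{\left(X \right)} = 1 \cdot 3 = 3$)
$\left(307 + 437\right) \left(-362 + G{\left(Q{\left(x \right)} \right)}\right) = \left(307 + 437\right) \left(-362 + 3\right) = 744 \left(-359\right) = -267096$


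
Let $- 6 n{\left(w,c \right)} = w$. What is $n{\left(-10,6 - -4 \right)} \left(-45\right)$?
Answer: $-75$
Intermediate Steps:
$n{\left(w,c \right)} = - \frac{w}{6}$
$n{\left(-10,6 - -4 \right)} \left(-45\right) = \left(- \frac{1}{6}\right) \left(-10\right) \left(-45\right) = \frac{5}{3} \left(-45\right) = -75$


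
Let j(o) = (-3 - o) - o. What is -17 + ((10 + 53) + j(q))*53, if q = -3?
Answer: 3481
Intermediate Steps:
j(o) = -3 - 2*o
-17 + ((10 + 53) + j(q))*53 = -17 + ((10 + 53) + (-3 - 2*(-3)))*53 = -17 + (63 + (-3 + 6))*53 = -17 + (63 + 3)*53 = -17 + 66*53 = -17 + 3498 = 3481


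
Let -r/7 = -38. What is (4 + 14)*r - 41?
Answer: 4747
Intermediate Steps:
r = 266 (r = -7*(-38) = 266)
(4 + 14)*r - 41 = (4 + 14)*266 - 41 = 18*266 - 41 = 4788 - 41 = 4747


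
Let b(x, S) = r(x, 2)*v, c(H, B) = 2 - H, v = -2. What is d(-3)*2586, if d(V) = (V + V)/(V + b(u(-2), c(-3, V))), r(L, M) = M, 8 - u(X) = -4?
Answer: 15516/7 ≈ 2216.6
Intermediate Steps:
u(X) = 12 (u(X) = 8 - 1*(-4) = 8 + 4 = 12)
b(x, S) = -4 (b(x, S) = 2*(-2) = -4)
d(V) = 2*V/(-4 + V) (d(V) = (V + V)/(V - 4) = (2*V)/(-4 + V) = 2*V/(-4 + V))
d(-3)*2586 = (2*(-3)/(-4 - 3))*2586 = (2*(-3)/(-7))*2586 = (2*(-3)*(-1/7))*2586 = (6/7)*2586 = 15516/7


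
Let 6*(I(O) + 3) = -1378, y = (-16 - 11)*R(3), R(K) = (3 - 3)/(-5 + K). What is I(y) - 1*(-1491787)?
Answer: 4474663/3 ≈ 1.4916e+6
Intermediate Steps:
R(K) = 0 (R(K) = 0/(-5 + K) = 0)
y = 0 (y = (-16 - 11)*0 = -27*0 = 0)
I(O) = -698/3 (I(O) = -3 + (1/6)*(-1378) = -3 - 689/3 = -698/3)
I(y) - 1*(-1491787) = -698/3 - 1*(-1491787) = -698/3 + 1491787 = 4474663/3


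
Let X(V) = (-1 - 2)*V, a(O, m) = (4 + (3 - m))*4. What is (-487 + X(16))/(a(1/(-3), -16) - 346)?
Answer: 535/254 ≈ 2.1063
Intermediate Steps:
a(O, m) = 28 - 4*m (a(O, m) = (7 - m)*4 = 28 - 4*m)
X(V) = -3*V
(-487 + X(16))/(a(1/(-3), -16) - 346) = (-487 - 3*16)/((28 - 4*(-16)) - 346) = (-487 - 48)/((28 + 64) - 346) = -535/(92 - 346) = -535/(-254) = -535*(-1/254) = 535/254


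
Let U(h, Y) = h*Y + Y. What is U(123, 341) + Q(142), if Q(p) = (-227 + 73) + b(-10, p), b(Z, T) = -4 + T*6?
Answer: 42978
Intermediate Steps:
U(h, Y) = Y + Y*h (U(h, Y) = Y*h + Y = Y + Y*h)
b(Z, T) = -4 + 6*T
Q(p) = -158 + 6*p (Q(p) = (-227 + 73) + (-4 + 6*p) = -154 + (-4 + 6*p) = -158 + 6*p)
U(123, 341) + Q(142) = 341*(1 + 123) + (-158 + 6*142) = 341*124 + (-158 + 852) = 42284 + 694 = 42978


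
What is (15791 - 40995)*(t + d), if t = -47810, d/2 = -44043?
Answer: 3425122784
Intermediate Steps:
d = -88086 (d = 2*(-44043) = -88086)
(15791 - 40995)*(t + d) = (15791 - 40995)*(-47810 - 88086) = -25204*(-135896) = 3425122784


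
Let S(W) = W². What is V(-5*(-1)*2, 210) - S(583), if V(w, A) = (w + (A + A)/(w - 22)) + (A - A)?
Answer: -339914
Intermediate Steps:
V(w, A) = w + 2*A/(-22 + w) (V(w, A) = (w + (2*A)/(-22 + w)) + 0 = (w + 2*A/(-22 + w)) + 0 = w + 2*A/(-22 + w))
V(-5*(-1)*2, 210) - S(583) = ((-5*(-1)*2)² - 22*(-5*(-1))*2 + 2*210)/(-22 - 5*(-1)*2) - 1*583² = ((5*2)² - 110*2 + 420)/(-22 + 5*2) - 1*339889 = (10² - 22*10 + 420)/(-22 + 10) - 339889 = (100 - 220 + 420)/(-12) - 339889 = -1/12*300 - 339889 = -25 - 339889 = -339914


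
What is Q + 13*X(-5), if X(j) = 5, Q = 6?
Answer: 71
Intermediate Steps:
Q + 13*X(-5) = 6 + 13*5 = 6 + 65 = 71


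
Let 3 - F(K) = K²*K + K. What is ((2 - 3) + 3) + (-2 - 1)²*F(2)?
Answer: -61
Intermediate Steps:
F(K) = 3 - K - K³ (F(K) = 3 - (K²*K + K) = 3 - (K³ + K) = 3 - (K + K³) = 3 + (-K - K³) = 3 - K - K³)
((2 - 3) + 3) + (-2 - 1)²*F(2) = ((2 - 3) + 3) + (-2 - 1)²*(3 - 1*2 - 1*2³) = (-1 + 3) + (-3)²*(3 - 2 - 1*8) = 2 + 9*(3 - 2 - 8) = 2 + 9*(-7) = 2 - 63 = -61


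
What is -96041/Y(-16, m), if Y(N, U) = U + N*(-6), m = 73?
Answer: -96041/169 ≈ -568.29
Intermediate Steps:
Y(N, U) = U - 6*N
-96041/Y(-16, m) = -96041/(73 - 6*(-16)) = -96041/(73 + 96) = -96041/169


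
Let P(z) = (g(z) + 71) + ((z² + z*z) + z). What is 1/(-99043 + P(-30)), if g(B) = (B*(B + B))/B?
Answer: -1/97262 ≈ -1.0282e-5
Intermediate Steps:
g(B) = 2*B (g(B) = (B*(2*B))/B = (2*B²)/B = 2*B)
P(z) = 71 + 2*z² + 3*z (P(z) = (2*z + 71) + ((z² + z*z) + z) = (71 + 2*z) + ((z² + z²) + z) = (71 + 2*z) + (2*z² + z) = (71 + 2*z) + (z + 2*z²) = 71 + 2*z² + 3*z)
1/(-99043 + P(-30)) = 1/(-99043 + (71 + 2*(-30)² + 3*(-30))) = 1/(-99043 + (71 + 2*900 - 90)) = 1/(-99043 + (71 + 1800 - 90)) = 1/(-99043 + 1781) = 1/(-97262) = -1/97262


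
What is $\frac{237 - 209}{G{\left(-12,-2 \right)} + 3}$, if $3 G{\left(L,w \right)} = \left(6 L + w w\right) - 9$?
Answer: $- \frac{21}{17} \approx -1.2353$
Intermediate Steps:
$G{\left(L,w \right)} = -3 + 2 L + \frac{w^{2}}{3}$ ($G{\left(L,w \right)} = \frac{\left(6 L + w w\right) - 9}{3} = \frac{\left(6 L + w^{2}\right) - 9}{3} = \frac{\left(w^{2} + 6 L\right) - 9}{3} = \frac{-9 + w^{2} + 6 L}{3} = -3 + 2 L + \frac{w^{2}}{3}$)
$\frac{237 - 209}{G{\left(-12,-2 \right)} + 3} = \frac{237 - 209}{\left(-3 + 2 \left(-12\right) + \frac{\left(-2\right)^{2}}{3}\right) + 3} = \frac{28}{\left(-3 - 24 + \frac{1}{3} \cdot 4\right) + 3} = \frac{28}{\left(-3 - 24 + \frac{4}{3}\right) + 3} = \frac{28}{- \frac{77}{3} + 3} = \frac{28}{- \frac{68}{3}} = 28 \left(- \frac{3}{68}\right) = - \frac{21}{17}$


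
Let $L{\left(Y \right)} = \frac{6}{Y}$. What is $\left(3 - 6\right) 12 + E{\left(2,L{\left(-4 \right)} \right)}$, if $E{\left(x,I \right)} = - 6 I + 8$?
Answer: $-19$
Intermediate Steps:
$E{\left(x,I \right)} = 8 - 6 I$
$\left(3 - 6\right) 12 + E{\left(2,L{\left(-4 \right)} \right)} = \left(3 - 6\right) 12 - \left(-8 + 6 \frac{6}{-4}\right) = \left(3 - 6\right) 12 - \left(-8 + 6 \cdot 6 \left(- \frac{1}{4}\right)\right) = \left(-3\right) 12 + \left(8 - -9\right) = -36 + \left(8 + 9\right) = -36 + 17 = -19$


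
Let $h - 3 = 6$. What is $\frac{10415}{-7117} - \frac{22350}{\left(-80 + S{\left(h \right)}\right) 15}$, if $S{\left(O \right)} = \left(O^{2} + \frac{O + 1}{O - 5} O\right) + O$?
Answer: $- \frac{4377127}{92521} \approx -47.31$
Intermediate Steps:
$h = 9$ ($h = 3 + 6 = 9$)
$S{\left(O \right)} = O + O^{2} + \frac{O \left(1 + O\right)}{-5 + O}$ ($S{\left(O \right)} = \left(O^{2} + \frac{1 + O}{-5 + O} O\right) + O = \left(O^{2} + \frac{O \left(1 + O\right)}{-5 + O}\right) + O = O + O^{2} + \frac{O \left(1 + O\right)}{-5 + O}$)
$\frac{10415}{-7117} - \frac{22350}{\left(-80 + S{\left(h \right)}\right) 15} = \frac{10415}{-7117} - \frac{22350}{\left(-80 + \frac{9 \left(-4 + 9^{2} - 27\right)}{-5 + 9}\right) 15} = 10415 \left(- \frac{1}{7117}\right) - \frac{22350}{\left(-80 + \frac{9 \left(-4 + 81 - 27\right)}{4}\right) 15} = - \frac{10415}{7117} - \frac{22350}{\left(-80 + 9 \cdot \frac{1}{4} \cdot 50\right) 15} = - \frac{10415}{7117} - \frac{22350}{\left(-80 + \frac{225}{2}\right) 15} = - \frac{10415}{7117} - \frac{22350}{\frac{65}{2} \cdot 15} = - \frac{10415}{7117} - \frac{22350}{\frac{975}{2}} = - \frac{10415}{7117} - \frac{596}{13} = - \frac{4377127}{92521}$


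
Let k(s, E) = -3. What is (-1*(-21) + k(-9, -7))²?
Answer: 324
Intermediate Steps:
(-1*(-21) + k(-9, -7))² = (-1*(-21) - 3)² = (21 - 3)² = 18² = 324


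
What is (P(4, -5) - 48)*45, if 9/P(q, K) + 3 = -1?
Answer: -9045/4 ≈ -2261.3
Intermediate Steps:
P(q, K) = -9/4 (P(q, K) = 9/(-3 - 1) = 9/(-4) = 9*(-1/4) = -9/4)
(P(4, -5) - 48)*45 = (-9/4 - 48)*45 = -201/4*45 = -9045/4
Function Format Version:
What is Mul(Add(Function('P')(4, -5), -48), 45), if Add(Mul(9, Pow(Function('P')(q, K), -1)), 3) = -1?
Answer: Rational(-9045, 4) ≈ -2261.3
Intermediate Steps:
Function('P')(q, K) = Rational(-9, 4) (Function('P')(q, K) = Mul(9, Pow(Add(-3, -1), -1)) = Mul(9, Pow(-4, -1)) = Mul(9, Rational(-1, 4)) = Rational(-9, 4))
Mul(Add(Function('P')(4, -5), -48), 45) = Mul(Add(Rational(-9, 4), -48), 45) = Mul(Rational(-201, 4), 45) = Rational(-9045, 4)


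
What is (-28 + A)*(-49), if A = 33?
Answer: -245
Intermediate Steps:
(-28 + A)*(-49) = (-28 + 33)*(-49) = 5*(-49) = -245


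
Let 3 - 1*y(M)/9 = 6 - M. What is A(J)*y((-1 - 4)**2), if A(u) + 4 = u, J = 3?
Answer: -198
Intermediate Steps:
A(u) = -4 + u
y(M) = -27 + 9*M (y(M) = 27 - 9*(6 - M) = 27 + (-54 + 9*M) = -27 + 9*M)
A(J)*y((-1 - 4)**2) = (-4 + 3)*(-27 + 9*(-1 - 4)**2) = -(-27 + 9*(-5)**2) = -(-27 + 9*25) = -(-27 + 225) = -1*198 = -198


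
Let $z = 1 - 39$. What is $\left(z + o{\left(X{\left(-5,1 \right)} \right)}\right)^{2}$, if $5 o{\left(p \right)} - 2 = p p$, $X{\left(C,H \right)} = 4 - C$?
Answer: $\frac{11449}{25} \approx 457.96$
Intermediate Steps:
$o{\left(p \right)} = \frac{2}{5} + \frac{p^{2}}{5}$ ($o{\left(p \right)} = \frac{2}{5} + \frac{p p}{5} = \frac{2}{5} + \frac{p^{2}}{5}$)
$z = -38$ ($z = 1 - 39 = -38$)
$\left(z + o{\left(X{\left(-5,1 \right)} \right)}\right)^{2} = \left(-38 + \left(\frac{2}{5} + \frac{\left(4 - -5\right)^{2}}{5}\right)\right)^{2} = \left(-38 + \left(\frac{2}{5} + \frac{\left(4 + 5\right)^{2}}{5}\right)\right)^{2} = \left(-38 + \left(\frac{2}{5} + \frac{9^{2}}{5}\right)\right)^{2} = \left(-38 + \left(\frac{2}{5} + \frac{1}{5} \cdot 81\right)\right)^{2} = \left(-38 + \left(\frac{2}{5} + \frac{81}{5}\right)\right)^{2} = \left(-38 + \frac{83}{5}\right)^{2} = \left(- \frac{107}{5}\right)^{2} = \frac{11449}{25}$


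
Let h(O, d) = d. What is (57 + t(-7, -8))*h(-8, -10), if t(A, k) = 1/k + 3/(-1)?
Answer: -2155/4 ≈ -538.75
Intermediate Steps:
t(A, k) = -3 + 1/k (t(A, k) = 1/k + 3*(-1) = 1/k - 3 = -3 + 1/k)
(57 + t(-7, -8))*h(-8, -10) = (57 + (-3 + 1/(-8)))*(-10) = (57 + (-3 - ⅛))*(-10) = (57 - 25/8)*(-10) = (431/8)*(-10) = -2155/4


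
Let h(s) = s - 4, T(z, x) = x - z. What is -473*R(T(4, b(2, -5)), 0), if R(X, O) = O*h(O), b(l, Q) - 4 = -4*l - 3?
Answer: 0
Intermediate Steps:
b(l, Q) = 1 - 4*l (b(l, Q) = 4 + (-4*l - 3) = 4 + (-3 - 4*l) = 1 - 4*l)
h(s) = -4 + s
R(X, O) = O*(-4 + O)
-473*R(T(4, b(2, -5)), 0) = -0*(-4 + 0) = -0*(-4) = -473*0 = 0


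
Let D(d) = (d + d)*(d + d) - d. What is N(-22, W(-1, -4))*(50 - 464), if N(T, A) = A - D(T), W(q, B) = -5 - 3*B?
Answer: 807714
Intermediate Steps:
D(d) = -d + 4*d**2 (D(d) = (2*d)*(2*d) - d = 4*d**2 - d = -d + 4*d**2)
N(T, A) = A - T*(-1 + 4*T)
N(-22, W(-1, -4))*(50 - 464) = ((-5 - 3*(-4)) - 1*(-22)*(-1 + 4*(-22)))*(50 - 464) = ((-5 + 12) - 1*(-22)*(-1 - 88))*(-414) = (7 - 1*(-22)*(-89))*(-414) = (7 - 1958)*(-414) = -1951*(-414) = 807714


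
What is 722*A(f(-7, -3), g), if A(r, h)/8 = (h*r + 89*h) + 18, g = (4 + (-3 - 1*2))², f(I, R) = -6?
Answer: 583376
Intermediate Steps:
g = 1 (g = (4 + (-3 - 2))² = (4 - 5)² = (-1)² = 1)
A(r, h) = 144 + 712*h + 8*h*r (A(r, h) = 8*((h*r + 89*h) + 18) = 8*((89*h + h*r) + 18) = 8*(18 + 89*h + h*r) = 144 + 712*h + 8*h*r)
722*A(f(-7, -3), g) = 722*(144 + 712*1 + 8*1*(-6)) = 722*(144 + 712 - 48) = 722*808 = 583376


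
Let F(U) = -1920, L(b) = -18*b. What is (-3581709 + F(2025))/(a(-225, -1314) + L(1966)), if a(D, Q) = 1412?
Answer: 3583629/33976 ≈ 105.48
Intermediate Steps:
(-3581709 + F(2025))/(a(-225, -1314) + L(1966)) = (-3581709 - 1920)/(1412 - 18*1966) = -3583629/(1412 - 35388) = -3583629/(-33976) = -3583629*(-1/33976) = 3583629/33976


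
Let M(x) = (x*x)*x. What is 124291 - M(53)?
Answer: -24586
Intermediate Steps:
M(x) = x³ (M(x) = x²*x = x³)
124291 - M(53) = 124291 - 1*53³ = 124291 - 1*148877 = 124291 - 148877 = -24586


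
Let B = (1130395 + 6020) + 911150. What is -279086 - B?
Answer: -2326651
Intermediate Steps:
B = 2047565 (B = 1136415 + 911150 = 2047565)
-279086 - B = -279086 - 1*2047565 = -279086 - 2047565 = -2326651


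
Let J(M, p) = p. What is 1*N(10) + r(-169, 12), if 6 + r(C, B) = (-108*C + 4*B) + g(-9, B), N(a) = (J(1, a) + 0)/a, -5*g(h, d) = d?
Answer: 91463/5 ≈ 18293.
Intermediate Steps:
g(h, d) = -d/5
N(a) = 1 (N(a) = (a + 0)/a = a/a = 1)
r(C, B) = -6 - 108*C + 19*B/5 (r(C, B) = -6 + ((-108*C + 4*B) - B/5) = -6 + (-108*C + 19*B/5) = -6 - 108*C + 19*B/5)
1*N(10) + r(-169, 12) = 1*1 + (-6 - 108*(-169) + (19/5)*12) = 1 + (-6 + 18252 + 228/5) = 1 + 91458/5 = 91463/5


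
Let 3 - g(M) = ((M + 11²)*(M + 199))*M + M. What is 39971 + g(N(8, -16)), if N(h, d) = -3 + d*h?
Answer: -48975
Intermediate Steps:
g(M) = 3 - M - M*(121 + M)*(199 + M) (g(M) = 3 - (((M + 11²)*(M + 199))*M + M) = 3 - (((M + 121)*(199 + M))*M + M) = 3 - (((121 + M)*(199 + M))*M + M) = 3 - (M*(121 + M)*(199 + M) + M) = 3 - (M + M*(121 + M)*(199 + M)) = 3 + (-M - M*(121 + M)*(199 + M)) = 3 - M - M*(121 + M)*(199 + M))
39971 + g(N(8, -16)) = 39971 + (3 - (-3 - 16*8)³ - 24080*(-3 - 16*8) - 320*(-3 - 16*8)²) = 39971 + (3 - (-3 - 128)³ - 24080*(-3 - 128) - 320*(-3 - 128)²) = 39971 + (3 - 1*(-131)³ - 24080*(-131) - 320*(-131)²) = 39971 + (3 - 1*(-2248091) + 3154480 - 320*17161) = 39971 + (3 + 2248091 + 3154480 - 5491520) = 39971 - 88946 = -48975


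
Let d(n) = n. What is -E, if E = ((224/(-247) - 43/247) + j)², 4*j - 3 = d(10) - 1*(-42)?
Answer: -156675289/976144 ≈ -160.50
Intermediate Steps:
j = 55/4 (j = ¾ + (10 - 1*(-42))/4 = ¾ + (10 + 42)/4 = ¾ + (¼)*52 = ¾ + 13 = 55/4 ≈ 13.750)
E = 156675289/976144 (E = ((224/(-247) - 43/247) + 55/4)² = ((224*(-1/247) - 43*1/247) + 55/4)² = ((-224/247 - 43/247) + 55/4)² = (-267/247 + 55/4)² = (12517/988)² = 156675289/976144 ≈ 160.50)
-E = -1*156675289/976144 = -156675289/976144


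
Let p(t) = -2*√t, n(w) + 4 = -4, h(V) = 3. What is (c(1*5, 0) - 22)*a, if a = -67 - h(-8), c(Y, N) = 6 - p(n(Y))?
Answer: 1120 - 280*I*√2 ≈ 1120.0 - 395.98*I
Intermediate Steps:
n(w) = -8 (n(w) = -4 - 4 = -8)
c(Y, N) = 6 + 4*I*√2 (c(Y, N) = 6 - (-2)*√(-8) = 6 - (-2)*2*I*√2 = 6 - (-4)*I*√2 = 6 + 4*I*√2)
a = -70 (a = -67 - 1*3 = -67 - 3 = -70)
(c(1*5, 0) - 22)*a = ((6 + 4*I*√2) - 22)*(-70) = (-16 + 4*I*√2)*(-70) = 1120 - 280*I*√2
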